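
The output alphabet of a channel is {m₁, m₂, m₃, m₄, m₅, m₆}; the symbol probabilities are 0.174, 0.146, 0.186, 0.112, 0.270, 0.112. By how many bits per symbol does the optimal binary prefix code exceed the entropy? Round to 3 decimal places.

0.031 bits

Entropy H = −Σ p log₂ p ≈ 2.5131 bits.
Huffman merges: 14/125+14/125→28/125; 73/500+87/500→8/25; 93/500+28/125→41/100; 27/100+8/25→59/100; 41/100+59/100→1. L = 318/125 ≈ 2.5440.
L − H = 2.5440 − 2.5131 = 0.031 bits.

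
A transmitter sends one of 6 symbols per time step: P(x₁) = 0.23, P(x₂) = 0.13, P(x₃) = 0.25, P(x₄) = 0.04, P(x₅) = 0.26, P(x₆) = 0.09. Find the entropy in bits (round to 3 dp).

H = −Σ pᵢ log₂ pᵢ.
−0.23·log₂(0.23) = 0.4877
−0.13·log₂(0.13) = 0.3826
−0.25·log₂(0.25) = 0.5000
−0.04·log₂(0.04) = 0.1858
−0.26·log₂(0.26) = 0.5053
−0.09·log₂(0.09) = 0.3127
Sum ≈ 2.3740 → 2.374 bits.

2.374 bits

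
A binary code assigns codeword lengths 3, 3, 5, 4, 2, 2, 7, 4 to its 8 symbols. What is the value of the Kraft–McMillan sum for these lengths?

With common denominator 2^7 = 128: Σ 2^(−ℓᵢ) = 16/128 + 16/128 + 4/128 + 8/128 + 32/128 + 32/128 + 1/128 + 8/128 = 117/128 = 0.9140625.

0.9140625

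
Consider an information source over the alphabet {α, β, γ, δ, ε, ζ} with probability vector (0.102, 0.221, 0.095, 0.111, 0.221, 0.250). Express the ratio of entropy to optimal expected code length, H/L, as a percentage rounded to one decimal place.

98.7%

Entropy H = −Σ p log₂ p ≈ 2.4732 bits.
Huffman merges: 19/200+51/500→197/1000; 111/1000+197/1000→77/250; 221/1000+221/1000→221/500; 1/4+77/250→279/500; 221/500+279/500→1. L = 501/200 ≈ 2.5050.
Efficiency = H/L = 2.4732/2.5050 = 98.7%.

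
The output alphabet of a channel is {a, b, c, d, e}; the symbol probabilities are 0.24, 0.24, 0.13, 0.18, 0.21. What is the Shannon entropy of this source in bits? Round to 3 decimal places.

2.289 bits

H = −Σ pᵢ log₂ pᵢ.
−0.24·log₂(0.24) = 0.4941
−0.24·log₂(0.24) = 0.4941
−0.13·log₂(0.13) = 0.3826
−0.18·log₂(0.18) = 0.4453
−0.21·log₂(0.21) = 0.4728
Sum ≈ 2.2890 → 2.289 bits.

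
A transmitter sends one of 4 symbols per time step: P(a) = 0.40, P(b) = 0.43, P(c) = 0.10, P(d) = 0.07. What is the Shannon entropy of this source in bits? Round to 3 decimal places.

H = −Σ pᵢ log₂ pᵢ.
−0.40·log₂(0.40) = 0.5288
−0.43·log₂(0.43) = 0.5236
−0.10·log₂(0.10) = 0.3322
−0.07·log₂(0.07) = 0.2686
Sum ≈ 1.6531 → 1.653 bits.

1.653 bits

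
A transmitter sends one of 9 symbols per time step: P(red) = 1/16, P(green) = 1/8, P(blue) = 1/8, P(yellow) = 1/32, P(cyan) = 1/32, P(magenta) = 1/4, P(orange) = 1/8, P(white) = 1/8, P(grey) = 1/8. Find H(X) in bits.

Each probability is a power of 1/2, so log₂(1/p) is an integer.
H = Σ p·log₂(1/p) = 1/16·4 + 1/8·3 + 1/8·3 + 1/32·5 + 1/32·5 + 1/4·2 + 1/8·3 + 1/8·3 + 1/8·3 = 2.9375 bits.

2.9375 bits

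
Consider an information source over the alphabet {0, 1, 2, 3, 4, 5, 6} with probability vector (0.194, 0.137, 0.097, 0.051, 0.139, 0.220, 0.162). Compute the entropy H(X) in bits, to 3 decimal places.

2.699 bits

H = −Σ pᵢ log₂ pᵢ.
−0.194·log₂(0.194) = 0.4590
−0.137·log₂(0.137) = 0.3929
−0.097·log₂(0.097) = 0.3265
−0.051·log₂(0.051) = 0.2190
−0.139·log₂(0.139) = 0.3957
−0.220·log₂(0.220) = 0.4806
−0.162·log₂(0.162) = 0.4254
Sum ≈ 2.6990 → 2.699 bits.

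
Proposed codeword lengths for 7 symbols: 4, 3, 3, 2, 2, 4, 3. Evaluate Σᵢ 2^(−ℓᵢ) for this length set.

With common denominator 2^4 = 16: Σ 2^(−ℓᵢ) = 1/16 + 2/16 + 2/16 + 4/16 + 4/16 + 1/16 + 2/16 = 16/16 = 1.

1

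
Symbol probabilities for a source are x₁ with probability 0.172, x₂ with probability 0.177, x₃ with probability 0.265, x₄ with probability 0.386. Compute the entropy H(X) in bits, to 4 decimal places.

H = −Σ pᵢ log₂ pᵢ.
−0.172·log₂(0.172) = 0.4368
−0.177·log₂(0.177) = 0.4422
−0.265·log₂(0.265) = 0.5077
−0.386·log₂(0.386) = 0.5301
Sum ≈ 1.9168 → 1.9168 bits.

1.9168 bits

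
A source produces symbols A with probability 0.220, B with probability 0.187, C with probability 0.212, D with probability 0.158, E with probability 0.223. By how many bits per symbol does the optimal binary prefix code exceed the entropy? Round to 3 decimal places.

Entropy H = −Σ p log₂ p ≈ 2.3107 bits.
Huffman merges: 79/500+187/1000→69/200; 53/250+11/50→54/125; 223/1000+69/200→71/125; 54/125+71/125→1. L = 469/200 ≈ 2.3450.
L − H = 2.3450 − 2.3107 = 0.034 bits.

0.034 bits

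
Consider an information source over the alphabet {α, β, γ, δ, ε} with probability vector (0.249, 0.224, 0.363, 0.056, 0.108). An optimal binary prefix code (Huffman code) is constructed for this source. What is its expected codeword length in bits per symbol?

2.164 bits/symbol

Repeatedly combine the two least-probable nodes; the expected code length is the sum of the merged weights.
merge 7/125 + 27/250 → 41/250
merge 41/250 + 28/125 → 97/250
merge 249/1000 + 363/1000 → 153/250
merge 97/250 + 153/250 → 1
L = 41/250 + 97/250 + 153/250 + 1 = 541/250 = 2.164 bits/symbol.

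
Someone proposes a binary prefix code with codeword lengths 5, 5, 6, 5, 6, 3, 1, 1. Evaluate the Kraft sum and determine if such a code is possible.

With common denominator 2^6 = 64: Σ 2^(−ℓᵢ) = 2/64 + 2/64 + 1/64 + 2/64 + 1/64 + 8/64 + 32/64 + 32/64 = 80/64 = 1.25.
Kraft's inequality requires Σ ≤ 1; here Σ = 1.25 > 1, so no such prefix code exists.

1.25; no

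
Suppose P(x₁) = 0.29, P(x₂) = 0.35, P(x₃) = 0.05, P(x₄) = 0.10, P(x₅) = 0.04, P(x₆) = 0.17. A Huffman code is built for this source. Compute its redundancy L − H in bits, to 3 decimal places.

0.063 bits

Entropy H = −Σ p log₂ p ≈ 2.2166 bits.
Huffman merges: 1/25+1/20→9/100; 9/100+1/10→19/100; 17/100+19/100→9/25; 29/100+7/20→16/25; 9/25+16/25→1. L = 57/25 ≈ 2.2800.
L − H = 2.2800 − 2.2166 = 0.063 bits.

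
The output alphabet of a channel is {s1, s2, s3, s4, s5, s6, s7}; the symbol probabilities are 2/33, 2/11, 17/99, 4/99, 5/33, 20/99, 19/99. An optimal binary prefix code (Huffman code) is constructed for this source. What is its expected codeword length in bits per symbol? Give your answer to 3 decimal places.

Repeatedly combine the two least-probable nodes; the expected code length is the sum of the merged weights.
merge 4/99 + 2/33 → 10/99
merge 10/99 + 5/33 → 25/99
merge 17/99 + 2/11 → 35/99
merge 19/99 + 20/99 → 13/33
merge 25/99 + 35/99 → 20/33
merge 13/33 + 20/33 → 1
L = 10/99 + 25/99 + 35/99 + 13/33 + 20/33 + 1 = 268/99 ≈ 2.707 bits/symbol.

2.707 bits/symbol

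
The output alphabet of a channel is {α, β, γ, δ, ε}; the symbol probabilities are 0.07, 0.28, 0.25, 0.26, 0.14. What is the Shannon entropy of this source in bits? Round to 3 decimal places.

H = −Σ pᵢ log₂ pᵢ.
−0.07·log₂(0.07) = 0.2686
−0.28·log₂(0.28) = 0.5142
−0.25·log₂(0.25) = 0.5000
−0.26·log₂(0.26) = 0.5053
−0.14·log₂(0.14) = 0.3971
Sum ≈ 2.1852 → 2.185 bits.

2.185 bits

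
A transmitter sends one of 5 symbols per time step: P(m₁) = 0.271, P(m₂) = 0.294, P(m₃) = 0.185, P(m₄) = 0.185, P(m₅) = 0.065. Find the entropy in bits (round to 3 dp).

H = −Σ pᵢ log₂ pᵢ.
−0.271·log₂(0.271) = 0.5105
−0.294·log₂(0.294) = 0.5192
−0.185·log₂(0.185) = 0.4504
−0.185·log₂(0.185) = 0.4504
−0.065·log₂(0.065) = 0.2563
Sum ≈ 2.1868 → 2.187 bits.

2.187 bits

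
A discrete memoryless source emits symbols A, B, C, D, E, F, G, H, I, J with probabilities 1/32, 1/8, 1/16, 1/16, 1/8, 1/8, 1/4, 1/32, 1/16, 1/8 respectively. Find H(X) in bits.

3.0625 bits

Each probability is a power of 1/2, so log₂(1/p) is an integer.
H = Σ p·log₂(1/p) = 1/32·5 + 1/8·3 + 1/16·4 + 1/16·4 + 1/8·3 + 1/8·3 + 1/4·2 + 1/32·5 + 1/16·4 + 1/8·3 = 3.0625 bits.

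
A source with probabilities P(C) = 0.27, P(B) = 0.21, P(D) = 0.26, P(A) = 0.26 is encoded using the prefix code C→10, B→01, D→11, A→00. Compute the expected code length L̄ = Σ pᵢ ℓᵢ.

L̄ = Σ pᵢ·ℓᵢ = 0.27·2 + 0.21·2 + 0.26·2 + 0.26·2 = 2 bits/symbol.

2 bits/symbol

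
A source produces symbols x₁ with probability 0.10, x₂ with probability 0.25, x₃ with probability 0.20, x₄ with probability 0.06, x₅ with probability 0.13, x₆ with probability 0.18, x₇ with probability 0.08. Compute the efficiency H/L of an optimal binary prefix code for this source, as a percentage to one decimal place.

98.9%

Entropy H = −Σ p log₂ p ≈ 2.6596 bits.
Huffman merges: 3/50+2/25→7/50; 1/10+13/100→23/100; 7/50+9/50→8/25; 1/5+23/100→43/100; 1/4+8/25→57/100; 43/100+57/100→1. L = 269/100 ≈ 2.6900.
Efficiency = H/L = 2.6596/2.6900 = 98.9%.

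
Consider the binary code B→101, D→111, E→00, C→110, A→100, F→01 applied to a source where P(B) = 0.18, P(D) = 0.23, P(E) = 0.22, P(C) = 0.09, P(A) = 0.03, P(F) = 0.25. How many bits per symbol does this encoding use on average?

2.53 bits/symbol

L̄ = Σ pᵢ·ℓᵢ = 0.18·3 + 0.23·3 + 0.22·2 + 0.09·3 + 0.03·3 + 0.25·2 = 2.53 bits/symbol.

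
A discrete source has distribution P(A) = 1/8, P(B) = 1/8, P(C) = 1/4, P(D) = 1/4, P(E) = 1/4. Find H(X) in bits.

2.25 bits

Each probability is a power of 1/2, so log₂(1/p) is an integer.
H = Σ p·log₂(1/p) = 1/8·3 + 1/8·3 + 1/4·2 + 1/4·2 + 1/4·2 = 2.25 bits.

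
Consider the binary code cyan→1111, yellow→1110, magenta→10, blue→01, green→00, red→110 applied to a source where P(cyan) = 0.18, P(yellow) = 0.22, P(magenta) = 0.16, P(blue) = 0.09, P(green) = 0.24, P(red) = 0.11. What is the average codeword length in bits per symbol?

L̄ = Σ pᵢ·ℓᵢ = 0.18·4 + 0.22·4 + 0.16·2 + 0.09·2 + 0.24·2 + 0.11·3 = 2.91 bits/symbol.

2.91 bits/symbol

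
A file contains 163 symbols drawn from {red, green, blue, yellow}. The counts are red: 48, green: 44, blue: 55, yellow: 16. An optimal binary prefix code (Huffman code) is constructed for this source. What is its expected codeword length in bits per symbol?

2 bits/symbol

Probabilities are the counts divided by 163.
Repeatedly combine the two least-probable nodes; the expected code length is the sum of the merged weights.
merge 16/163 + 44/163 → 60/163
merge 48/163 + 55/163 → 103/163
merge 60/163 + 103/163 → 1
L = 60/163 + 103/163 + 1 = 2 bits/symbol.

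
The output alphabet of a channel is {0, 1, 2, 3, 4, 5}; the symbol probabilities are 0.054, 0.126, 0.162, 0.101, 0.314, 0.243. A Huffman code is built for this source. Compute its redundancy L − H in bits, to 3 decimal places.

Entropy H = −Σ p log₂ p ≈ 2.3841 bits.
Huffman merges: 27/500+101/1000→31/200; 63/500+31/200→281/1000; 81/500+243/1000→81/200; 281/1000+157/500→119/200; 81/200+119/200→1. L = 609/250 ≈ 2.4360.
L − H = 2.4360 − 2.3841 = 0.052 bits.

0.052 bits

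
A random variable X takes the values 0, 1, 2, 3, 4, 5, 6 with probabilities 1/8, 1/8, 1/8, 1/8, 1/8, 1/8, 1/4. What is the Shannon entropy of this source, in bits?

Each probability is a power of 1/2, so log₂(1/p) is an integer.
H = Σ p·log₂(1/p) = 1/8·3 + 1/8·3 + 1/8·3 + 1/8·3 + 1/8·3 + 1/8·3 + 1/4·2 = 2.75 bits.

2.75 bits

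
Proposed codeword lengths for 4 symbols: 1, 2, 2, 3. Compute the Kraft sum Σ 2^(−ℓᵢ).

1.125

With common denominator 2^3 = 8: Σ 2^(−ℓᵢ) = 4/8 + 2/8 + 2/8 + 1/8 = 9/8 = 1.125.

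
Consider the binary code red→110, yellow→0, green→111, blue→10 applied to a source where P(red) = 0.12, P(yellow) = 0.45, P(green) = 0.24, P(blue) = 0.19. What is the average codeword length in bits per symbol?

1.91 bits/symbol

L̄ = Σ pᵢ·ℓᵢ = 0.12·3 + 0.45·1 + 0.24·3 + 0.19·2 = 1.91 bits/symbol.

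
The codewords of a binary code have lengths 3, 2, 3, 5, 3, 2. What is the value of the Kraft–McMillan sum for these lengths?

0.90625

With common denominator 2^5 = 32: Σ 2^(−ℓᵢ) = 4/32 + 8/32 + 4/32 + 1/32 + 4/32 + 8/32 = 29/32 = 0.90625.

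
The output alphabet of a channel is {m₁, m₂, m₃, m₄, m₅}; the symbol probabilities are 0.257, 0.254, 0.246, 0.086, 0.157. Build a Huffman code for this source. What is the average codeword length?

Repeatedly combine the two least-probable nodes; the expected code length is the sum of the merged weights.
merge 43/500 + 157/1000 → 243/1000
merge 243/1000 + 123/500 → 489/1000
merge 127/500 + 257/1000 → 511/1000
merge 489/1000 + 511/1000 → 1
L = 243/1000 + 489/1000 + 511/1000 + 1 = 2243/1000 = 2.243 bits/symbol.

2.243 bits/symbol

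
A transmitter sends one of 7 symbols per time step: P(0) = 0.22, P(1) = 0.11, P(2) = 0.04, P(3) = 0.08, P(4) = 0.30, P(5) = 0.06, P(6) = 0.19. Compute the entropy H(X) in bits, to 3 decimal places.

H = −Σ pᵢ log₂ pᵢ.
−0.22·log₂(0.22) = 0.4806
−0.11·log₂(0.11) = 0.3503
−0.04·log₂(0.04) = 0.1858
−0.08·log₂(0.08) = 0.2915
−0.30·log₂(0.30) = 0.5211
−0.06·log₂(0.06) = 0.2435
−0.19·log₂(0.19) = 0.4552
Sum ≈ 2.5280 → 2.528 bits.

2.528 bits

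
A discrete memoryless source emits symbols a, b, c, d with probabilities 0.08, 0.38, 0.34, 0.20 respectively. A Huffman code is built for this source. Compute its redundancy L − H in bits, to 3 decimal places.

Entropy H = −Σ p log₂ p ≈ 1.8155 bits.
Huffman merges: 2/25+1/5→7/25; 7/25+17/50→31/50; 19/50+31/50→1. L = 19/10 ≈ 1.9000.
L − H = 1.9000 − 1.8155 = 0.084 bits.

0.084 bits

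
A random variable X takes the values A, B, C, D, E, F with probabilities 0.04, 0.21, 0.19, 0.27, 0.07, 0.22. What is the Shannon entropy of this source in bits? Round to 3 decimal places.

H = −Σ pᵢ log₂ pᵢ.
−0.04·log₂(0.04) = 0.1858
−0.21·log₂(0.21) = 0.4728
−0.19·log₂(0.19) = 0.4552
−0.27·log₂(0.27) = 0.5100
−0.07·log₂(0.07) = 0.2686
−0.22·log₂(0.22) = 0.4806
Sum ≈ 2.3730 → 2.373 bits.

2.373 bits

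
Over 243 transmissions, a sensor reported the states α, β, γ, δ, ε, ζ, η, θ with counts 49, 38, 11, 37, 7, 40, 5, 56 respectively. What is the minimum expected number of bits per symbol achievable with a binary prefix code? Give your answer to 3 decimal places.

2.712 bits/symbol

Probabilities are the counts divided by 243.
Repeatedly combine the two least-probable nodes; the expected code length is the sum of the merged weights.
merge 5/243 + 7/243 → 4/81
merge 11/243 + 4/81 → 23/243
merge 23/243 + 37/243 → 20/81
merge 38/243 + 40/243 → 26/81
merge 49/243 + 56/243 → 35/81
merge 20/81 + 26/81 → 46/81
merge 35/81 + 46/81 → 1
L = 4/81 + 23/243 + 20/81 + 26/81 + 35/81 + 46/81 + 1 = 659/243 ≈ 2.712 bits/symbol.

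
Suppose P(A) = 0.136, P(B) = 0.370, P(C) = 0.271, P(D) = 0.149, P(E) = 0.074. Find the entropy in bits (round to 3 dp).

2.120 bits

H = −Σ pᵢ log₂ pᵢ.
−0.136·log₂(0.136) = 0.3915
−0.370·log₂(0.370) = 0.5307
−0.271·log₂(0.271) = 0.5105
−0.149·log₂(0.149) = 0.4092
−0.074·log₂(0.074) = 0.2780
Sum ≈ 2.1199 → 2.120 bits.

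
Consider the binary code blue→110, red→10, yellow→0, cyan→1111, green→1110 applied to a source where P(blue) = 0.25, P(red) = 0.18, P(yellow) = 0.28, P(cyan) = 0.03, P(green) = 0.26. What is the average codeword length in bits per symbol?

2.55 bits/symbol

L̄ = Σ pᵢ·ℓᵢ = 0.25·3 + 0.18·2 + 0.28·1 + 0.03·4 + 0.26·4 = 2.55 bits/symbol.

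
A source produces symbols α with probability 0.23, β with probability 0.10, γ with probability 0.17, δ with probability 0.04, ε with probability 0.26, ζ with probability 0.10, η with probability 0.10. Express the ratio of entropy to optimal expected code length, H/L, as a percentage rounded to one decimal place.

Entropy H = −Σ p log₂ p ≈ 2.6099 bits.
Huffman merges: 1/25+1/10→7/50; 1/10+1/10→1/5; 7/50+17/100→31/100; 1/5+23/100→43/100; 13/50+31/100→57/100; 43/100+57/100→1. L = 53/20 ≈ 2.6500.
Efficiency = H/L = 2.6099/2.6500 = 98.5%.

98.5%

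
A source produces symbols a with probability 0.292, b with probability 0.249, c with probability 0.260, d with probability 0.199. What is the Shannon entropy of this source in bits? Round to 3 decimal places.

1.987 bits

H = −Σ pᵢ log₂ pᵢ.
−0.292·log₂(0.292) = 0.5186
−0.249·log₂(0.249) = 0.4994
−0.260·log₂(0.260) = 0.5053
−0.199·log₂(0.199) = 0.4635
Sum ≈ 1.9868 → 1.987 bits.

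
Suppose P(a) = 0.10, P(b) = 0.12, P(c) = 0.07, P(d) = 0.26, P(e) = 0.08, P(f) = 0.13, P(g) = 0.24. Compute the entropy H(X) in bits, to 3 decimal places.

2.641 bits

H = −Σ pᵢ log₂ pᵢ.
−0.10·log₂(0.10) = 0.3322
−0.12·log₂(0.12) = 0.3671
−0.07·log₂(0.07) = 0.2686
−0.26·log₂(0.26) = 0.5053
−0.08·log₂(0.08) = 0.2915
−0.13·log₂(0.13) = 0.3826
−0.24·log₂(0.24) = 0.4941
Sum ≈ 2.6414 → 2.641 bits.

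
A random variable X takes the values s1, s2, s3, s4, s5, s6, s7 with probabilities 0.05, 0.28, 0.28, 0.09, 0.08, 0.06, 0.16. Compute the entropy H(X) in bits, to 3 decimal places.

H = −Σ pᵢ log₂ pᵢ.
−0.05·log₂(0.05) = 0.2161
−0.28·log₂(0.28) = 0.5142
−0.28·log₂(0.28) = 0.5142
−0.09·log₂(0.09) = 0.3127
−0.08·log₂(0.08) = 0.2915
−0.06·log₂(0.06) = 0.2435
−0.16·log₂(0.16) = 0.4230
Sum ≈ 2.5153 → 2.515 bits.

2.515 bits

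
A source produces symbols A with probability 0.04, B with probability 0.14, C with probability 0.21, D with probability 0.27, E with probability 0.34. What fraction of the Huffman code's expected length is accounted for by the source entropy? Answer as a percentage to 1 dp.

96.1%

Entropy H = −Σ p log₂ p ≈ 2.0949 bits.
Huffman merges: 1/25+7/50→9/50; 9/50+21/100→39/100; 27/100+17/50→61/100; 39/100+61/100→1. L = 109/50 ≈ 2.1800.
Efficiency = H/L = 2.0949/2.1800 = 96.1%.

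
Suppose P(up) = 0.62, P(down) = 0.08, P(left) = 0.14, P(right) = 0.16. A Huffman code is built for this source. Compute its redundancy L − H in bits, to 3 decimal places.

Entropy H = −Σ p log₂ p ≈ 1.5392 bits.
Huffman merges: 2/25+7/50→11/50; 4/25+11/50→19/50; 19/50+31/50→1. L = 8/5 ≈ 1.6000.
L − H = 1.6000 − 1.5392 = 0.061 bits.

0.061 bits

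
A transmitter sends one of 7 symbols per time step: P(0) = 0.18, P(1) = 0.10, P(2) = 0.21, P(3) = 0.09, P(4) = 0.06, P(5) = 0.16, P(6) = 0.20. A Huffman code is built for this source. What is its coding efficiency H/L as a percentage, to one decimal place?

98.3%

Entropy H = −Σ p log₂ p ≈ 2.6939 bits.
Huffman merges: 3/50+9/100→3/20; 1/10+3/20→1/4; 4/25+9/50→17/50; 1/5+21/100→41/100; 1/4+17/50→59/100; 41/100+59/100→1. L = 137/50 ≈ 2.7400.
Efficiency = H/L = 2.6939/2.7400 = 98.3%.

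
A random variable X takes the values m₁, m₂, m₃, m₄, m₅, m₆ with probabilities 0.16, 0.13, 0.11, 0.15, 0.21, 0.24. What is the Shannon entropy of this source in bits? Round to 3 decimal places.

2.533 bits

H = −Σ pᵢ log₂ pᵢ.
−0.16·log₂(0.16) = 0.4230
−0.13·log₂(0.13) = 0.3826
−0.11·log₂(0.11) = 0.3503
−0.15·log₂(0.15) = 0.4105
−0.21·log₂(0.21) = 0.4728
−0.24·log₂(0.24) = 0.4941
Sum ≈ 2.5335 → 2.533 bits.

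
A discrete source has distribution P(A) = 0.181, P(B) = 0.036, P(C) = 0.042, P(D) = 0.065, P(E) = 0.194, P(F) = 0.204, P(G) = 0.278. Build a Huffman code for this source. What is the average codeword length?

2.545 bits/symbol

Repeatedly combine the two least-probable nodes; the expected code length is the sum of the merged weights.
merge 9/250 + 21/500 → 39/500
merge 13/200 + 39/500 → 143/1000
merge 143/1000 + 181/1000 → 81/250
merge 97/500 + 51/250 → 199/500
merge 139/500 + 81/250 → 301/500
merge 199/500 + 301/500 → 1
L = 39/500 + 143/1000 + 81/250 + 199/500 + 301/500 + 1 = 509/200 = 2.545 bits/symbol.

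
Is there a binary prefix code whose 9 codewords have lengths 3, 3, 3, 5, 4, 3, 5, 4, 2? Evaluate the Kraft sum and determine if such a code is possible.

With common denominator 2^5 = 32: Σ 2^(−ℓᵢ) = 4/32 + 4/32 + 4/32 + 1/32 + 2/32 + 4/32 + 1/32 + 2/32 + 8/32 = 30/32 = 0.9375.
Kraft's inequality requires Σ ≤ 1; here Σ = 0.9375 ≤ 1, so such a prefix code exists.

0.9375; yes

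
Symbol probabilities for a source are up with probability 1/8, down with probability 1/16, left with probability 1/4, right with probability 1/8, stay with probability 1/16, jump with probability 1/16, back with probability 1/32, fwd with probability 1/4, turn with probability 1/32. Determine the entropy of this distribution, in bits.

Each probability is a power of 1/2, so log₂(1/p) is an integer.
H = Σ p·log₂(1/p) = 1/8·3 + 1/16·4 + 1/4·2 + 1/8·3 + 1/16·4 + 1/16·4 + 1/32·5 + 1/4·2 + 1/32·5 = 2.8125 bits.

2.8125 bits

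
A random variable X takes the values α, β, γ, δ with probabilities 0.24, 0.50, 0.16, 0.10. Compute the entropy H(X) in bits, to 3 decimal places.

H = −Σ pᵢ log₂ pᵢ.
−0.24·log₂(0.24) = 0.4941
−0.50·log₂(0.50) = 0.5000
−0.16·log₂(0.16) = 0.4230
−0.10·log₂(0.10) = 0.3322
Sum ≈ 1.7493 → 1.749 bits.

1.749 bits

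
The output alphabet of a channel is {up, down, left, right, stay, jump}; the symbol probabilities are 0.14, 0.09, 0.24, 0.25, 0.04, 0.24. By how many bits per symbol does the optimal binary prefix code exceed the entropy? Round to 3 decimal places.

0.016 bits

Entropy H = −Σ p log₂ p ≈ 2.3838 bits.
Huffman merges: 1/25+9/100→13/100; 13/100+7/50→27/100; 6/25+6/25→12/25; 1/4+27/100→13/25; 12/25+13/25→1. L = 12/5 ≈ 2.4000.
L − H = 2.4000 − 2.3838 = 0.016 bits.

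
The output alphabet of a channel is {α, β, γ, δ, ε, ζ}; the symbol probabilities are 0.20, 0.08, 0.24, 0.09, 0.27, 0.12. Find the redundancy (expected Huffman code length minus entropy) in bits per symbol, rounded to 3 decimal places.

0.020 bits

Entropy H = −Σ p log₂ p ≈ 2.4398 bits.
Huffman merges: 2/25+9/100→17/100; 3/25+17/100→29/100; 1/5+6/25→11/25; 27/100+29/100→14/25; 11/25+14/25→1. L = 123/50 ≈ 2.4600.
L − H = 2.4600 − 2.4398 = 0.020 bits.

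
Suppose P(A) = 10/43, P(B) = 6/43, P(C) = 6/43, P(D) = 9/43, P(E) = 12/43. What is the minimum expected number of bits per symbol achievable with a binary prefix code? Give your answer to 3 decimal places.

2.279 bits/symbol

Repeatedly combine the two least-probable nodes; the expected code length is the sum of the merged weights.
merge 6/43 + 6/43 → 12/43
merge 9/43 + 10/43 → 19/43
merge 12/43 + 12/43 → 24/43
merge 19/43 + 24/43 → 1
L = 12/43 + 19/43 + 24/43 + 1 = 98/43 ≈ 2.279 bits/symbol.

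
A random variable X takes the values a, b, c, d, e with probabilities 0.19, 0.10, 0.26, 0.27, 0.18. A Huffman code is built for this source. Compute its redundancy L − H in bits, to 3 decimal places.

0.032 bits

Entropy H = −Σ p log₂ p ≈ 2.2480 bits.
Huffman merges: 1/10+9/50→7/25; 19/100+13/50→9/20; 27/100+7/25→11/20; 9/20+11/20→1. L = 57/25 ≈ 2.2800.
L − H = 2.2800 − 2.2480 = 0.032 bits.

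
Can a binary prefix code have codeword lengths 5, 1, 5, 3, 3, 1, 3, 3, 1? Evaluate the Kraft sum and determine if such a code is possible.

2.0625; no

With common denominator 2^5 = 32: Σ 2^(−ℓᵢ) = 1/32 + 16/32 + 1/32 + 4/32 + 4/32 + 16/32 + 4/32 + 4/32 + 16/32 = 66/32 = 2.0625.
Kraft's inequality requires Σ ≤ 1; here Σ = 2.0625 > 1, so no such prefix code exists.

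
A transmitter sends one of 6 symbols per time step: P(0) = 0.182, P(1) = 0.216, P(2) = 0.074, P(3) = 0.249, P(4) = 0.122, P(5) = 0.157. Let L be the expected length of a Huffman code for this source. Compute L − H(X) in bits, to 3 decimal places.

Entropy H = −Σ p log₂ p ≈ 2.4920 bits.
Huffman merges: 37/500+61/500→49/250; 157/1000+91/500→339/1000; 49/250+27/125→103/250; 249/1000+339/1000→147/250; 103/250+147/250→1. L = 507/200 ≈ 2.5350.
L − H = 2.5350 − 2.4920 = 0.043 bits.

0.043 bits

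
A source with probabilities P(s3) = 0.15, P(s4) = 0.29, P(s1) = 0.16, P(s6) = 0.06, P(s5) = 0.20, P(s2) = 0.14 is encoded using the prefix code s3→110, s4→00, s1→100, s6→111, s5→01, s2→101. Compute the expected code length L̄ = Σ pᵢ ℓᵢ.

2.51 bits/symbol

L̄ = Σ pᵢ·ℓᵢ = 0.15·3 + 0.29·2 + 0.16·3 + 0.06·3 + 0.20·2 + 0.14·3 = 2.51 bits/symbol.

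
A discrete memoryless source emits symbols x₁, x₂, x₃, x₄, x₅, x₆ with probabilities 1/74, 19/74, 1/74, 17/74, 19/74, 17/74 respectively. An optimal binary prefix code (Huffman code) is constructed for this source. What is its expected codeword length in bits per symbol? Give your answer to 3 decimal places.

2.284 bits/symbol

Repeatedly combine the two least-probable nodes; the expected code length is the sum of the merged weights.
merge 1/74 + 1/74 → 1/37
merge 1/37 + 17/74 → 19/74
merge 17/74 + 19/74 → 18/37
merge 19/74 + 19/74 → 19/37
merge 18/37 + 19/37 → 1
L = 1/37 + 19/74 + 18/37 + 19/37 + 1 = 169/74 ≈ 2.284 bits/symbol.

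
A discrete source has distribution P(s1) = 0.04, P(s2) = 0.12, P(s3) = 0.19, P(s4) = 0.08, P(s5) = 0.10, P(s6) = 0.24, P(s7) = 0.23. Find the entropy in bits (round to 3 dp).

H = −Σ pᵢ log₂ pᵢ.
−0.04·log₂(0.04) = 0.1858
−0.12·log₂(0.12) = 0.3671
−0.19·log₂(0.19) = 0.4552
−0.08·log₂(0.08) = 0.2915
−0.10·log₂(0.10) = 0.3322
−0.24·log₂(0.24) = 0.4941
−0.23·log₂(0.23) = 0.4877
Sum ≈ 2.6136 → 2.614 bits.

2.614 bits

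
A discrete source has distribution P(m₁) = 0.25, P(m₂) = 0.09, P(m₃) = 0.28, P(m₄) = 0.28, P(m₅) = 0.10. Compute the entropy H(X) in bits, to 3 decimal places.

H = −Σ pᵢ log₂ pᵢ.
−0.25·log₂(0.25) = 0.5000
−0.09·log₂(0.09) = 0.3127
−0.28·log₂(0.28) = 0.5142
−0.28·log₂(0.28) = 0.5142
−0.10·log₂(0.10) = 0.3322
Sum ≈ 2.1733 → 2.173 bits.

2.173 bits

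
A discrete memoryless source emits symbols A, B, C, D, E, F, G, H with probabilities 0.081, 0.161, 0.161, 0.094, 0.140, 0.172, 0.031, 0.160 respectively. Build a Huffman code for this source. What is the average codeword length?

Repeatedly combine the two least-probable nodes; the expected code length is the sum of the merged weights.
merge 31/1000 + 81/1000 → 14/125
merge 47/500 + 14/125 → 103/500
merge 7/50 + 4/25 → 3/10
merge 161/1000 + 161/1000 → 161/500
merge 43/250 + 103/500 → 189/500
merge 3/10 + 161/500 → 311/500
merge 189/500 + 311/500 → 1
L = 14/125 + 103/500 + 3/10 + 161/500 + 189/500 + 311/500 + 1 = 147/50 = 2.94 bits/symbol.

2.94 bits/symbol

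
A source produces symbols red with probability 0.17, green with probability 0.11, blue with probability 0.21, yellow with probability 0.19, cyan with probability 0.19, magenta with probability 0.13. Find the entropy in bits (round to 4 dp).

H = −Σ pᵢ log₂ pᵢ.
−0.17·log₂(0.17) = 0.4346
−0.11·log₂(0.11) = 0.3503
−0.21·log₂(0.21) = 0.4728
−0.19·log₂(0.19) = 0.4552
−0.19·log₂(0.19) = 0.4552
−0.13·log₂(0.13) = 0.3826
Sum ≈ 2.5508 → 2.5508 bits.

2.5508 bits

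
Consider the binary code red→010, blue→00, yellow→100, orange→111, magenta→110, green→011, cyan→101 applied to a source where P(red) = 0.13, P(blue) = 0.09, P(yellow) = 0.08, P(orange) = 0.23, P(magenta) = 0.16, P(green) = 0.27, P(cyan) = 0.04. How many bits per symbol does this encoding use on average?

L̄ = Σ pᵢ·ℓᵢ = 0.13·3 + 0.09·2 + 0.08·3 + 0.23·3 + 0.16·3 + 0.27·3 + 0.04·3 = 2.91 bits/symbol.

2.91 bits/symbol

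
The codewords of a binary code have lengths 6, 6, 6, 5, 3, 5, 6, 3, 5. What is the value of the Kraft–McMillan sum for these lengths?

0.40625

With common denominator 2^6 = 64: Σ 2^(−ℓᵢ) = 1/64 + 1/64 + 1/64 + 2/64 + 8/64 + 2/64 + 1/64 + 8/64 + 2/64 = 26/64 = 0.40625.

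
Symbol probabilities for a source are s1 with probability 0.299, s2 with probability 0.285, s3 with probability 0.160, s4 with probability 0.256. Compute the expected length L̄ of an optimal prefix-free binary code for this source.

Repeatedly combine the two least-probable nodes; the expected code length is the sum of the merged weights.
merge 4/25 + 32/125 → 52/125
merge 57/200 + 299/1000 → 73/125
merge 52/125 + 73/125 → 1
L = 52/125 + 73/125 + 1 = 2 bits/symbol.

2 bits/symbol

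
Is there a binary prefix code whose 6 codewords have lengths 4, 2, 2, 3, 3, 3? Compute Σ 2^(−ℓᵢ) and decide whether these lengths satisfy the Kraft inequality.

0.9375; yes

With common denominator 2^4 = 16: Σ 2^(−ℓᵢ) = 1/16 + 4/16 + 4/16 + 2/16 + 2/16 + 2/16 = 15/16 = 0.9375.
Kraft's inequality requires Σ ≤ 1; here Σ = 0.9375 ≤ 1, so such a prefix code exists.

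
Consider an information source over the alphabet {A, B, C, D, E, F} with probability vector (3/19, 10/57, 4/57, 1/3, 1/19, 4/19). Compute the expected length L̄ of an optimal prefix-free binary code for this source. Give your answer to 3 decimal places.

Repeatedly combine the two least-probable nodes; the expected code length is the sum of the merged weights.
merge 1/19 + 4/57 → 7/57
merge 7/57 + 3/19 → 16/57
merge 10/57 + 4/19 → 22/57
merge 16/57 + 1/3 → 35/57
merge 22/57 + 35/57 → 1
L = 7/57 + 16/57 + 22/57 + 35/57 + 1 = 137/57 ≈ 2.404 bits/symbol.

2.404 bits/symbol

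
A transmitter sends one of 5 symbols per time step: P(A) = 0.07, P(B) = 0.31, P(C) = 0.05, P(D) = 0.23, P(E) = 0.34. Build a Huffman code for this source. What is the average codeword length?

2.12 bits/symbol

Repeatedly combine the two least-probable nodes; the expected code length is the sum of the merged weights.
merge 1/20 + 7/100 → 3/25
merge 3/25 + 23/100 → 7/20
merge 31/100 + 17/50 → 13/20
merge 7/20 + 13/20 → 1
L = 3/25 + 7/20 + 13/20 + 1 = 53/25 = 2.12 bits/symbol.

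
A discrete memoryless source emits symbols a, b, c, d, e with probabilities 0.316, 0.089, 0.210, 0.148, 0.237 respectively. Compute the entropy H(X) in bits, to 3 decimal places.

2.209 bits

H = −Σ pᵢ log₂ pᵢ.
−0.316·log₂(0.316) = 0.5252
−0.089·log₂(0.089) = 0.3106
−0.210·log₂(0.210) = 0.4728
−0.148·log₂(0.148) = 0.4079
−0.237·log₂(0.237) = 0.4923
Sum ≈ 2.2088 → 2.209 bits.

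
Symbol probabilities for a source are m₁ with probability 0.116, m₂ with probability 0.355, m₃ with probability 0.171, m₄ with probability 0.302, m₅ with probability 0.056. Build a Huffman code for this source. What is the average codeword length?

Repeatedly combine the two least-probable nodes; the expected code length is the sum of the merged weights.
merge 7/125 + 29/250 → 43/250
merge 171/1000 + 43/250 → 343/1000
merge 151/500 + 343/1000 → 129/200
merge 71/200 + 129/200 → 1
L = 43/250 + 343/1000 + 129/200 + 1 = 54/25 = 2.16 bits/symbol.

2.16 bits/symbol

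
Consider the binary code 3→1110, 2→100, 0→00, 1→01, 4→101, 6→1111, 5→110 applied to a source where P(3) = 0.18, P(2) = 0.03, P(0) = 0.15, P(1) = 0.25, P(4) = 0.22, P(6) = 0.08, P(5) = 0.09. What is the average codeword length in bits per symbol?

L̄ = Σ pᵢ·ℓᵢ = 0.18·4 + 0.03·3 + 0.15·2 + 0.25·2 + 0.22·3 + 0.08·4 + 0.09·3 = 2.86 bits/symbol.

2.86 bits/symbol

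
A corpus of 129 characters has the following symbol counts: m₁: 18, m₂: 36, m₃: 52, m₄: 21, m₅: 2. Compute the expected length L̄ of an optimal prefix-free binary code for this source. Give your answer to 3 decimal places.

Probabilities are the counts divided by 129.
Repeatedly combine the two least-probable nodes; the expected code length is the sum of the merged weights.
merge 2/129 + 6/43 → 20/129
merge 20/129 + 7/43 → 41/129
merge 12/43 + 41/129 → 77/129
merge 52/129 + 77/129 → 1
L = 20/129 + 41/129 + 77/129 + 1 = 89/43 ≈ 2.070 bits/symbol.

2.070 bits/symbol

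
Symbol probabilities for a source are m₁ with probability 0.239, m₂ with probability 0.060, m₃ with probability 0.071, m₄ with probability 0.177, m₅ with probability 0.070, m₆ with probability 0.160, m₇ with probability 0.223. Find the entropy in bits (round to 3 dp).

H = −Σ pᵢ log₂ pᵢ.
−0.239·log₂(0.239) = 0.4935
−0.060·log₂(0.060) = 0.2435
−0.071·log₂(0.071) = 0.2709
−0.177·log₂(0.177) = 0.4422
−0.070·log₂(0.070) = 0.2686
−0.160·log₂(0.160) = 0.4230
−0.223·log₂(0.223) = 0.4828
Sum ≈ 2.6245 → 2.625 bits.

2.625 bits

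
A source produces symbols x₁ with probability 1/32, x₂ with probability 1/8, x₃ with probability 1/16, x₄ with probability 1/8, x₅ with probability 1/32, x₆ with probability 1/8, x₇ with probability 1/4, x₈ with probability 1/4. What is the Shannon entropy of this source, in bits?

2.6875 bits

Each probability is a power of 1/2, so log₂(1/p) is an integer.
H = Σ p·log₂(1/p) = 1/32·5 + 1/8·3 + 1/16·4 + 1/8·3 + 1/32·5 + 1/8·3 + 1/4·2 + 1/4·2 = 2.6875 bits.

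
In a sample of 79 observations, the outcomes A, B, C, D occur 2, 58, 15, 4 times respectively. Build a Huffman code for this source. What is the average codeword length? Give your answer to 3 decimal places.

1.342 bits/symbol

Probabilities are the counts divided by 79.
Repeatedly combine the two least-probable nodes; the expected code length is the sum of the merged weights.
merge 2/79 + 4/79 → 6/79
merge 6/79 + 15/79 → 21/79
merge 21/79 + 58/79 → 1
L = 6/79 + 21/79 + 1 = 106/79 ≈ 1.342 bits/symbol.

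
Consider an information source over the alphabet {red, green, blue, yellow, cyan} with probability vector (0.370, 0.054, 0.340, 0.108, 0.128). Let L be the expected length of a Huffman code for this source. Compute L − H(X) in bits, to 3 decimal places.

0.068 bits

Entropy H = −Σ p log₂ p ≈ 2.0137 bits.
Huffman merges: 27/500+27/250→81/500; 16/125+81/500→29/100; 29/100+17/50→63/100; 37/100+63/100→1. L = 1041/500 ≈ 2.0820.
L − H = 2.0820 − 2.0137 = 0.068 bits.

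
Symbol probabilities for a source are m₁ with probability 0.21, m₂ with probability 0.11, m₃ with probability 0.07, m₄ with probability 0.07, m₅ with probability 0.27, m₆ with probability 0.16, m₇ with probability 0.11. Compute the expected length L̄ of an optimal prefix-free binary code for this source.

2.66 bits/symbol

Repeatedly combine the two least-probable nodes; the expected code length is the sum of the merged weights.
merge 7/100 + 7/100 → 7/50
merge 11/100 + 11/100 → 11/50
merge 7/50 + 4/25 → 3/10
merge 21/100 + 11/50 → 43/100
merge 27/100 + 3/10 → 57/100
merge 43/100 + 57/100 → 1
L = 7/50 + 11/50 + 3/10 + 43/100 + 57/100 + 1 = 133/50 = 2.66 bits/symbol.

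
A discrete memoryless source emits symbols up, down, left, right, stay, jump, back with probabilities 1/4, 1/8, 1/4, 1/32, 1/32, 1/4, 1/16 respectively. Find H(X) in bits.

2.4375 bits

Each probability is a power of 1/2, so log₂(1/p) is an integer.
H = Σ p·log₂(1/p) = 1/4·2 + 1/8·3 + 1/4·2 + 1/32·5 + 1/32·5 + 1/4·2 + 1/16·4 = 2.4375 bits.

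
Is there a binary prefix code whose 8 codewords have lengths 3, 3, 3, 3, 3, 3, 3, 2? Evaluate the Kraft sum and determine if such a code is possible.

With common denominator 2^3 = 8: Σ 2^(−ℓᵢ) = 1/8 + 1/8 + 1/8 + 1/8 + 1/8 + 1/8 + 1/8 + 2/8 = 9/8 = 1.125.
Kraft's inequality requires Σ ≤ 1; here Σ = 1.125 > 1, so no such prefix code exists.

1.125; no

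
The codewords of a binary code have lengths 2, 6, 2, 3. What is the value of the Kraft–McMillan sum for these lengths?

0.640625

With common denominator 2^6 = 64: Σ 2^(−ℓᵢ) = 16/64 + 1/64 + 16/64 + 8/64 = 41/64 = 0.640625.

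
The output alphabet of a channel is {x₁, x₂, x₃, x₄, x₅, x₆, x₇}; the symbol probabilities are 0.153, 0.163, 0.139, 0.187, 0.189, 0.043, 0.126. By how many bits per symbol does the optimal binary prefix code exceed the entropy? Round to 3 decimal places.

0.078 bits

Entropy H = −Σ p log₂ p ≈ 2.7150 bits.
Huffman merges: 43/1000+63/500→169/1000; 139/1000+153/1000→73/250; 163/1000+169/1000→83/250; 187/1000+189/1000→47/125; 73/250+83/250→78/125; 47/125+78/125→1. L = 2793/1000 ≈ 2.7930.
L − H = 2.7930 − 2.7150 = 0.078 bits.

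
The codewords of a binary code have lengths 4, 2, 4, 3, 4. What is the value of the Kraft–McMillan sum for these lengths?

With common denominator 2^4 = 16: Σ 2^(−ℓᵢ) = 1/16 + 4/16 + 1/16 + 2/16 + 1/16 = 9/16 = 0.5625.

0.5625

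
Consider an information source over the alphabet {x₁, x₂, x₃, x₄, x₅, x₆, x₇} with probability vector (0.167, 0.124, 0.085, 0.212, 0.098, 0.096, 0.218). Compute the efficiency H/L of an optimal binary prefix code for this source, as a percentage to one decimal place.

Entropy H = −Σ p log₂ p ≈ 2.7134 bits.
Huffman merges: 17/200+12/125→181/1000; 49/500+31/250→111/500; 167/1000+181/1000→87/250; 53/250+109/500→43/100; 111/500+87/250→57/100; 43/100+57/100→1. L = 2751/1000 ≈ 2.7510.
Efficiency = H/L = 2.7134/2.7510 = 98.6%.

98.6%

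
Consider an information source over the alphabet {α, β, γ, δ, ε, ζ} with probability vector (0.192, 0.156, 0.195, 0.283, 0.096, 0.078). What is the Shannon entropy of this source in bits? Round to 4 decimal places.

H = −Σ pᵢ log₂ pᵢ.
−0.192·log₂(0.192) = 0.4571
−0.156·log₂(0.156) = 0.4181
−0.195·log₂(0.195) = 0.4599
−0.283·log₂(0.283) = 0.5154
−0.096·log₂(0.096) = 0.3246
−0.078·log₂(0.078) = 0.2871
Sum ≈ 2.4622 → 2.4622 bits.

2.4622 bits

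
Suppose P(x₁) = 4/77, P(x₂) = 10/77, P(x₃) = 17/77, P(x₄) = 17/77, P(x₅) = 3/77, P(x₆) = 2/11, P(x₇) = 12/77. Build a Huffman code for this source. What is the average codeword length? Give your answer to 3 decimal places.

2.649 bits/symbol

Repeatedly combine the two least-probable nodes; the expected code length is the sum of the merged weights.
merge 3/77 + 4/77 → 1/11
merge 1/11 + 10/77 → 17/77
merge 12/77 + 2/11 → 26/77
merge 17/77 + 17/77 → 34/77
merge 17/77 + 26/77 → 43/77
merge 34/77 + 43/77 → 1
L = 1/11 + 17/77 + 26/77 + 34/77 + 43/77 + 1 = 204/77 ≈ 2.649 bits/symbol.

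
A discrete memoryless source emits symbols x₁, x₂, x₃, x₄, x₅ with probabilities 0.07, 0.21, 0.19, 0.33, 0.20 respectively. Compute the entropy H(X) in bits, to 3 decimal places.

H = −Σ pᵢ log₂ pᵢ.
−0.07·log₂(0.07) = 0.2686
−0.21·log₂(0.21) = 0.4728
−0.19·log₂(0.19) = 0.4552
−0.33·log₂(0.33) = 0.5278
−0.20·log₂(0.20) = 0.4644
Sum ≈ 2.1888 → 2.189 bits.

2.189 bits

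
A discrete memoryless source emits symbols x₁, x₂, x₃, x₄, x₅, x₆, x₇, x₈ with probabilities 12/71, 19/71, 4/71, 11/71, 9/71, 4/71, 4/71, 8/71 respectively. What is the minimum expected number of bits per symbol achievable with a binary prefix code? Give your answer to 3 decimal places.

2.845 bits/symbol

Repeatedly combine the two least-probable nodes; the expected code length is the sum of the merged weights.
merge 4/71 + 4/71 → 8/71
merge 4/71 + 8/71 → 12/71
merge 8/71 + 9/71 → 17/71
merge 11/71 + 12/71 → 23/71
merge 12/71 + 17/71 → 29/71
merge 19/71 + 23/71 → 42/71
merge 29/71 + 42/71 → 1
L = 8/71 + 12/71 + 17/71 + 23/71 + 29/71 + 42/71 + 1 = 202/71 ≈ 2.845 bits/symbol.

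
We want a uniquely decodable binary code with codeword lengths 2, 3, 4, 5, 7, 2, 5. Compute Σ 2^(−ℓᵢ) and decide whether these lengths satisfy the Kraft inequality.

0.7578125; yes

With common denominator 2^7 = 128: Σ 2^(−ℓᵢ) = 32/128 + 16/128 + 8/128 + 4/128 + 1/128 + 32/128 + 4/128 = 97/128 = 0.7578125.
Kraft's inequality requires Σ ≤ 1; here Σ = 0.7578125 ≤ 1, so such a prefix code exists.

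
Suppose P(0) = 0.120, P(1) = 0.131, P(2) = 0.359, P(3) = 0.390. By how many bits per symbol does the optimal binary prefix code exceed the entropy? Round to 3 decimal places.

Entropy H = −Σ p log₂ p ≈ 1.8116 bits.
Huffman merges: 3/25+131/1000→251/1000; 251/1000+359/1000→61/100; 39/100+61/100→1. L = 1861/1000 ≈ 1.8610.
L − H = 1.8610 − 1.8116 = 0.049 bits.

0.049 bits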